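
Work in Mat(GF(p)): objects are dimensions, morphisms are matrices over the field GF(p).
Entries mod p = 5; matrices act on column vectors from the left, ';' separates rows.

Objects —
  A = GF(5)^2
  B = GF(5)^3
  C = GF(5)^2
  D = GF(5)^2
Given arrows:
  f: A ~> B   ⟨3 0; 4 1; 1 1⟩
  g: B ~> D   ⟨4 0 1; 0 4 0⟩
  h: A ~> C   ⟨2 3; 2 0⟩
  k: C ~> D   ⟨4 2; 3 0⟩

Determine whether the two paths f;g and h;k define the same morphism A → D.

Path 1 = f;g:
  e0=[1,0] f~>[3,4,1] g~>[3,1]
  e1=[0,1] f~>[0,1,1] g~>[1,4]
  composite₁ = ⟨3 1; 1 4⟩
Path 2 = h;k:
  e0=[1,0] h~>[2,2] k~>[2,1]
  e1=[0,1] h~>[3,0] k~>[2,4]
  composite₂ = ⟨2 2; 1 4⟩
Equal? differ; not commutative

Answer: DOES NOT COMMUTE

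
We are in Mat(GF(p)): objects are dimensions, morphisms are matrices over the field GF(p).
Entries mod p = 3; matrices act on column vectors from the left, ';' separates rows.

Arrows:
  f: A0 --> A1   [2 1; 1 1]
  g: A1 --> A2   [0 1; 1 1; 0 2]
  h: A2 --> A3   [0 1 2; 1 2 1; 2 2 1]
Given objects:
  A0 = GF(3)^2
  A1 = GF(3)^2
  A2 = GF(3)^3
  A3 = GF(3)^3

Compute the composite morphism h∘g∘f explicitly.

Answer: [1 0; 0 1; 1 2]

Derivation:
  e0=(1,0) f-->(2,1) g-->(1,0,2) h-->(1,0,1)
  e1=(0,1) f-->(1,1) g-->(1,2,2) h-->(0,1,2)
result: [1 0; 0 1; 1 2]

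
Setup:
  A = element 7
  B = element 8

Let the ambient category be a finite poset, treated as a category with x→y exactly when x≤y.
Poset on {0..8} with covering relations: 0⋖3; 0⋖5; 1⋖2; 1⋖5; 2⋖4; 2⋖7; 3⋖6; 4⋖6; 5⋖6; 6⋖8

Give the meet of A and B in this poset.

Answer: A∧B = 2

Derivation:
{x : x⊑A ∧ x⊑B} = {1,2}  (A=7, B=8)
  1 ⊑ 2
  2 ⊑ 2
glb = 2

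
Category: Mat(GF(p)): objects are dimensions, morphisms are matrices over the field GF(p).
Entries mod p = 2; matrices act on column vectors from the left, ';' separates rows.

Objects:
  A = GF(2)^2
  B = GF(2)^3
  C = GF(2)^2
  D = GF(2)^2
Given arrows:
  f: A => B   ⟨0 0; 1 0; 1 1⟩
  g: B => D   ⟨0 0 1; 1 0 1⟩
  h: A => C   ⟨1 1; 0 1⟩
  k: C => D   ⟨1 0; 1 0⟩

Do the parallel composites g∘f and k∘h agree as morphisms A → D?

Along f;g (path 1):
  e0=(1,0) f=>(0,1,1) g=>(1,1)
  e1=(0,1) f=>(0,0,1) g=>(1,1)
  ⟦path⟧₁ = ⟨1 1; 1 1⟩
Along h;k (path 2):
  e0=(1,0) h=>(1,0) k=>(1,1)
  e1=(0,1) h=>(1,1) k=>(1,1)
  ⟦path⟧₂ = ⟨1 1; 1 1⟩
Equal? same morphism ✓

Answer: COMMUTES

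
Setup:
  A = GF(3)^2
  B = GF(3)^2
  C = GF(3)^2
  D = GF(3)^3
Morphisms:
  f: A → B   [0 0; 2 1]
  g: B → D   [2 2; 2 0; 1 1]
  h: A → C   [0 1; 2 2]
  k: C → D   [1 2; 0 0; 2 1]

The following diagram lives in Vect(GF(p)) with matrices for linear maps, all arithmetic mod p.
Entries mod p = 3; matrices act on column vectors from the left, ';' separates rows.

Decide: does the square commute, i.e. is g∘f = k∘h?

Path 1 = f;g:
  e0=[1,0] f→[0,2] g→[1,0,2]
  e1=[0,1] f→[0,1] g→[2,0,1]
  result₁ = [1 2; 0 0; 2 1]
Path 2 = h;k:
  e0=[1,0] h→[0,2] k→[1,0,2]
  e1=[0,1] h→[1,2] k→[2,0,1]
  result₂ = [1 2; 0 0; 2 1]
Equal? same morphism ✓

Answer: COMMUTES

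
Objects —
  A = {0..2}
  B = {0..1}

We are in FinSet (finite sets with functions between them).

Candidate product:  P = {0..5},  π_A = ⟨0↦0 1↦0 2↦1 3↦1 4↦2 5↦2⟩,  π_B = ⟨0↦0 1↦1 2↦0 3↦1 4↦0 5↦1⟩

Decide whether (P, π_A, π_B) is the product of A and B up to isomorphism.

Answer: VALID PRODUCT

Work:
|A|·|B| = 3·2 = 6;  |P| = 6
Check the pairing map k ↦ (π_A(k), π_B(k)):
  0 ↦ (0,0)
  1 ↦ (0,1)
  2 ↦ (1,0)
  3 ↦ (1,1)
  4 ↦ (2,0)
  5 ↦ (2,1)
distinct pairs in image: 6 / 6 needed
  → bijection onto A×B; projections well-typed.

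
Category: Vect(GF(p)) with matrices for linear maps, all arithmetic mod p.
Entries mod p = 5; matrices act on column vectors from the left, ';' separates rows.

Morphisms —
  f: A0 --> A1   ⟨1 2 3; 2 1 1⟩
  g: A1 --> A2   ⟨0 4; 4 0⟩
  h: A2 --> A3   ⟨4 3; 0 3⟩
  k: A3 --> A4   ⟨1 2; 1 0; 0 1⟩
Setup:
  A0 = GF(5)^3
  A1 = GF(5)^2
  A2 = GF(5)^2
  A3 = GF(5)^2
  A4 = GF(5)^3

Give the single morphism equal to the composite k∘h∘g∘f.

  e0=[1,0,0] f-->[1,2] g-->[3,4] h-->[4,2] k-->[3,4,2]
  e1=[0,1,0] f-->[2,1] g-->[4,3] h-->[0,4] k-->[3,0,4]
  e2=[0,0,1] f-->[3,1] g-->[4,2] h-->[2,1] k-->[4,2,1]
composite: ⟨3 3 4; 4 0 2; 2 4 1⟩

Answer: ⟨3 3 4; 4 0 2; 2 4 1⟩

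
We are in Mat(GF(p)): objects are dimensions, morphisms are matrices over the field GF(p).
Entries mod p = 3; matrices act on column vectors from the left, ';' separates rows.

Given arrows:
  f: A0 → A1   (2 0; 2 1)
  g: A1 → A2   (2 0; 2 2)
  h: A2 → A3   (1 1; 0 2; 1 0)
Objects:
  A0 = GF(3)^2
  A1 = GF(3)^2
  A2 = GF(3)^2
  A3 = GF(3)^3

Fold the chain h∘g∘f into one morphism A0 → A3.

Answer: (0 2; 1 1; 1 0)

Trace:
  e0=[1,0] f→[2,2] g→[1,2] h→[0,1,1]
  e1=[0,1] f→[0,1] g→[0,2] h→[2,1,0]
composite: (0 2; 1 1; 1 0)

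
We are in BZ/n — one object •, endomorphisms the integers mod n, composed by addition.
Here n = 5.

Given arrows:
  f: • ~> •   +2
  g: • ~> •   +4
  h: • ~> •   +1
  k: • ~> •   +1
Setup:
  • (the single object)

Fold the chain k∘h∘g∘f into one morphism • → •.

Answer: +3

Trace:
  0 +2≡2 +4≡1 +1≡2 +1≡3  (mod 5)
⟦path⟧: +3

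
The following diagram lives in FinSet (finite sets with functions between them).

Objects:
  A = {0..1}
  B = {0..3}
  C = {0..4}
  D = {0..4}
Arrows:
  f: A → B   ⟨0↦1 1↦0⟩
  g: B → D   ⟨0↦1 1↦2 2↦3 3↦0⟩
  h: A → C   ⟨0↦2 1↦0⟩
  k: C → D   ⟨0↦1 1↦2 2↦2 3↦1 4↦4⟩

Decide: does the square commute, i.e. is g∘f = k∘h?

Answer: COMMUTES

Derivation:
Along f;g (path 1):
  0 f→1 g→2
  1 f→0 g→1
  composite₁ = ⟨0↦2 1↦1⟩
Along h;k (path 2):
  0 h→2 k→2
  1 h→0 k→1
  composite₂ = ⟨0↦2 1↦1⟩
Equal? same morphism ✓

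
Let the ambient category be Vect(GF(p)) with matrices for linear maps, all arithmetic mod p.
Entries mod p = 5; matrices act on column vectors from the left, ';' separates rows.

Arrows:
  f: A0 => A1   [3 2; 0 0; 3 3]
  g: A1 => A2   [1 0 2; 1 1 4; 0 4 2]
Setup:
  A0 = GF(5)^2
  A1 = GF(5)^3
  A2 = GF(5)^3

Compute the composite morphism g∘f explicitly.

  e0=⟨1,0⟩ f=>⟨3,0,3⟩ g=>⟨4,0,1⟩
  e1=⟨0,1⟩ f=>⟨2,0,3⟩ g=>⟨3,4,1⟩
result: [4 3; 0 4; 1 1]

Answer: [4 3; 0 4; 1 1]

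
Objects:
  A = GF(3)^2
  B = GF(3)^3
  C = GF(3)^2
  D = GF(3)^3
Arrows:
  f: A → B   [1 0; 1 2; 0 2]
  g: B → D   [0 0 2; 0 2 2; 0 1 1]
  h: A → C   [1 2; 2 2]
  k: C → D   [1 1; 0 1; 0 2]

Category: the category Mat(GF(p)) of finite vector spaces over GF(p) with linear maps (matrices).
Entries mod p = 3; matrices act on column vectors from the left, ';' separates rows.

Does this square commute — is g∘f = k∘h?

1) trace f;g:
  e0=[1,0] f→[1,1,0] g→[0,2,1]
  e1=[0,1] f→[0,2,2] g→[1,2,1]
  result₁ = [0 1; 2 2; 1 1]
2) trace h;k:
  e0=[1,0] h→[1,2] k→[0,2,1]
  e1=[0,1] h→[2,2] k→[1,2,1]
  result₂ = [0 1; 2 2; 1 1]
Equal? YES — commutes

Answer: COMMUTES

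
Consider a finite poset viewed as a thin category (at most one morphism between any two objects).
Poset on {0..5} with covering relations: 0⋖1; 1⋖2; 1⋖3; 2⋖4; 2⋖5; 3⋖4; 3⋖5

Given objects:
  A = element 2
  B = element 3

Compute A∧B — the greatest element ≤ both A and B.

Common predecessors of 2,3: {0,1}
  0 ⊑ 1
  1 ⊑ 1
glb = 1

Answer: A∧B = 1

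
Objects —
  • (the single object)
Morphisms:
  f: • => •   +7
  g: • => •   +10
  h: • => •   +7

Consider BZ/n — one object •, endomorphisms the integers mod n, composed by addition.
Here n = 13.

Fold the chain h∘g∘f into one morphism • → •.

  0 +7≡7 +10≡4 +7≡11  (mod 13)
composite: +11

Answer: +11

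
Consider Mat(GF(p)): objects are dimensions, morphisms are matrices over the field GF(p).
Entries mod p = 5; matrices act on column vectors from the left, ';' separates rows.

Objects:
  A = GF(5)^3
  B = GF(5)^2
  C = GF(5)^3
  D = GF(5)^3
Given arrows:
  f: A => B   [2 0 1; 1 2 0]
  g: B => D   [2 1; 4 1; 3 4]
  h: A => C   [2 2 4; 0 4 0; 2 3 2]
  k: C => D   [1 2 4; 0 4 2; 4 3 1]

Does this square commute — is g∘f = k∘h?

1) trace f;g:
  e0=⟨1,0,0⟩ f=>⟨2,1⟩ g=>⟨0,4,0⟩
  e1=⟨0,1,0⟩ f=>⟨0,2⟩ g=>⟨2,2,3⟩
  e2=⟨0,0,1⟩ f=>⟨1,0⟩ g=>⟨2,4,3⟩
  composite₁ = [0 2 2; 4 2 4; 0 3 3]
2) trace h;k:
  e0=⟨1,0,0⟩ h=>⟨2,0,2⟩ k=>⟨0,4,0⟩
  e1=⟨0,1,0⟩ h=>⟨2,4,3⟩ k=>⟨2,2,3⟩
  e2=⟨0,0,1⟩ h=>⟨4,0,2⟩ k=>⟨2,4,3⟩
  composite₂ = [0 2 2; 4 2 4; 0 3 3]
Equal? equal; square commutes

Answer: COMMUTES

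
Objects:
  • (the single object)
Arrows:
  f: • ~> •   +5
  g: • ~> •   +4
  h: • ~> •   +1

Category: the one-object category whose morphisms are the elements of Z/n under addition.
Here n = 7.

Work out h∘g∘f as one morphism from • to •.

  0 +5≡5 +4≡2 +1≡3  (mod 7)
composite: +3

Answer: +3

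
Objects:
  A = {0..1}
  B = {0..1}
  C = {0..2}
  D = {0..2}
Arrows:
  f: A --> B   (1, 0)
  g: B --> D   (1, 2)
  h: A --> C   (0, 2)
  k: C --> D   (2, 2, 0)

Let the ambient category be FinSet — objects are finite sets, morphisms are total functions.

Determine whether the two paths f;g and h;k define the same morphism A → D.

Answer: DOES NOT COMMUTE

Trace:
Path 1 = f;g:
  0 f-->1 g-->2
  1 f-->0 g-->1
  ⟦path⟧₁ = (2, 1)
Path 2 = h;k:
  0 h-->0 k-->2
  1 h-->2 k-->0
  ⟦path⟧₂ = (2, 0)
Equal? distinct morphisms ✗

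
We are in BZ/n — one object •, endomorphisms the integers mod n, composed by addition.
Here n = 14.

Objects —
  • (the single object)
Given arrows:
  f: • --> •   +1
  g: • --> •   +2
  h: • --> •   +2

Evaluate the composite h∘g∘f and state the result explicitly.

  0 +1≡1 +2≡3 +2≡5  (mod 14)
composite: +5

Answer: +5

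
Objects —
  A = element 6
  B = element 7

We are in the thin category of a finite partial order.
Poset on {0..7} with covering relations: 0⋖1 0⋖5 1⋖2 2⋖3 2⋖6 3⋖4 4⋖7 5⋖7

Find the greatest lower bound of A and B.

Answer: A∧B = 2

Work:
Lower bounds of A=6 and B=7: {0,1,2}
  0 ⊑ 2
  1 ⊑ 2
  2 ⊑ 2
glb = 2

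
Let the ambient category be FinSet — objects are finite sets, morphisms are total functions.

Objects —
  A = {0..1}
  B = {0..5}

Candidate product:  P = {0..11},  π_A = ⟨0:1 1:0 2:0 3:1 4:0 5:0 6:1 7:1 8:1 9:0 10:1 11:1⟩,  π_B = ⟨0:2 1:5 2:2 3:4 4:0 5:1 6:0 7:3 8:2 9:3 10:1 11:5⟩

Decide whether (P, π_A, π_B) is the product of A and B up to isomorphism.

|A|·|B| = 2·6 = 12;  |P| = 12
Check the pairing map k ↦ (π_A(k), π_B(k)):
  0 : (1,2)
  1 : (0,5)
  2 : (0,2)
  3 : (1,4)
  4 : (0,0)
  5 : (0,1)
  6 : (1,0)
  7 : (1,3)
  8 : (1,2)  ✗ repeats pair of k=0
  9 : (0,3)
  10 : (1,1)
  11 : (1,5)
distinct pairs in image: 11 / 12 needed
  → (1,2) hit at k=0 and k=8

Answer: NOT A VALID PRODUCT — duplicate pair at indices 0,8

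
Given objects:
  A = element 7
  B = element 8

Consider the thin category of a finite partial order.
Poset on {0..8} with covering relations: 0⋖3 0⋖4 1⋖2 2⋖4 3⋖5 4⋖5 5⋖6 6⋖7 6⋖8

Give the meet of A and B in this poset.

Common predecessors of 7,8: {0,1,2,3,4,5,6}
  0 <= 6
  1 <= 6
  2 <= 6
  3 <= 6
  4 <= 6
  5 <= 6
  6 <= 6
glb = 6

Answer: A∧B = 6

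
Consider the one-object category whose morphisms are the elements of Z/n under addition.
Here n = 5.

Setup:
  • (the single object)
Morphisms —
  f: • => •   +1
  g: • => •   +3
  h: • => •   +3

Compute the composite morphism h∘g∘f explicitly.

Answer: +2

Trace:
  0 +1≡1 +3≡4 +3≡2  (mod 5)
⟦path⟧: +2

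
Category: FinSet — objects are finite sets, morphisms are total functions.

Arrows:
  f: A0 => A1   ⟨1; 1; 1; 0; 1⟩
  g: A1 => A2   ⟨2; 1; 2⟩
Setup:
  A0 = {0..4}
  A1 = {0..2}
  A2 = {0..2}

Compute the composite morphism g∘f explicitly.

Answer: ⟨1; 1; 1; 2; 1⟩

Work:
  0 f=>1 g=>1
  1 f=>1 g=>1
  2 f=>1 g=>1
  3 f=>0 g=>2
  4 f=>1 g=>1
⟦path⟧: ⟨1; 1; 1; 2; 1⟩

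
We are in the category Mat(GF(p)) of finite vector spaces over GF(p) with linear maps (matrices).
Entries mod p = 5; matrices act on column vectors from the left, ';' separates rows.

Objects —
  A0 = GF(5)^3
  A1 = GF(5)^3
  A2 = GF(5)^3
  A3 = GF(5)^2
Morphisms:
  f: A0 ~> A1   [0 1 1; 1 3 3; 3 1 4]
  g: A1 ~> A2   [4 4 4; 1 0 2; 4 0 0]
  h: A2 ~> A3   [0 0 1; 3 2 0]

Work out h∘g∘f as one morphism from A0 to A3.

  e0=[1,0,0] f~>[0,1,3] g~>[1,1,0] h~>[0,0]
  e1=[0,1,0] f~>[1,3,1] g~>[0,3,4] h~>[4,1]
  e2=[0,0,1] f~>[1,3,4] g~>[2,4,4] h~>[4,4]
⟦path⟧: [0 4 4; 0 1 4]

Answer: [0 4 4; 0 1 4]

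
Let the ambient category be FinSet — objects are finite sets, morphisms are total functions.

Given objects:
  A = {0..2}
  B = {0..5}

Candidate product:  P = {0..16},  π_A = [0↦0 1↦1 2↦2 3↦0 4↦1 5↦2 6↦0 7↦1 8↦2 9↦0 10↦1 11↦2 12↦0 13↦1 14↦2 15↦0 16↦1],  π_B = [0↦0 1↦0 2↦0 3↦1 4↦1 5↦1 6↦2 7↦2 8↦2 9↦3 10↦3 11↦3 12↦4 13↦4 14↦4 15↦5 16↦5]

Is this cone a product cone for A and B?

Answer: NOT A VALID PRODUCT — |P|=17 ≠ |A|·|B|=18

Work:
|A|·|B| = 3·6 = 18;  |P| = 17
  → cardinalities differ; no bijection possible.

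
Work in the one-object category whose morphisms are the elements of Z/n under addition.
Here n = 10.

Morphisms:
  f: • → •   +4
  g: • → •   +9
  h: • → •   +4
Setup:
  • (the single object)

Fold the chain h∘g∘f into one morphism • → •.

  0 +4≡4 +9≡3 +4≡7  (mod 10)
composite: +7

Answer: +7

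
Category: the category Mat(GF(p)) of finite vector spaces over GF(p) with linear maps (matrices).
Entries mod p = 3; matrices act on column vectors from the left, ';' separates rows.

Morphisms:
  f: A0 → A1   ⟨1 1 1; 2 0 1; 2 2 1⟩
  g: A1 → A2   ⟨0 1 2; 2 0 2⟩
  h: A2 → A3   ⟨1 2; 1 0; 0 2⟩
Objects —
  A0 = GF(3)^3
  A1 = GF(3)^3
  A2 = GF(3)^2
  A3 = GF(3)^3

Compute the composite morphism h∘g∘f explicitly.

  e0=(1,0,0) f→(1,2,2) g→(0,0) h→(0,0,0)
  e1=(0,1,0) f→(1,0,2) g→(1,0) h→(1,1,0)
  e2=(0,0,1) f→(1,1,1) g→(0,1) h→(2,0,2)
⟦path⟧: ⟨0 1 2; 0 1 0; 0 0 2⟩

Answer: ⟨0 1 2; 0 1 0; 0 0 2⟩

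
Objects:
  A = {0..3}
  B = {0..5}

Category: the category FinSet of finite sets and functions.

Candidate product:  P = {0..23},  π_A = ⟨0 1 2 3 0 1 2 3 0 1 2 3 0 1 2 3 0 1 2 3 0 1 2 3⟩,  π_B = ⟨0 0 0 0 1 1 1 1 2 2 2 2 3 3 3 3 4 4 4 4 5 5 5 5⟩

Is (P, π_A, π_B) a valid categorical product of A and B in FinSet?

Answer: VALID PRODUCT

Trace:
|A|·|B| = 4·6 = 24;  |P| = 24
Check the pairing map k ↦ (π_A(k), π_B(k)):
  0 : (0,0)
  1 : (1,0)
  2 : (2,0)
  3 : (3,0)
  4 : (0,1)
  5 : (1,1)
  6 : (2,1)
  7 : (3,1)
  8 : (0,2)
  9 : (1,2)
  10 : (2,2)
  11 : (3,2)
  12 : (0,3)
  13 : (1,3)
  14 : (2,3)
  15 : (3,3)
  16 : (0,4)
  17 : (1,4)
  18 : (2,4)
  19 : (3,4)
  20 : (0,5)
  21 : (1,5)
  22 : (2,5)
  23 : (3,5)
distinct pairs in image: 24 / 24 needed
  → bijection onto A×B; projections well-typed.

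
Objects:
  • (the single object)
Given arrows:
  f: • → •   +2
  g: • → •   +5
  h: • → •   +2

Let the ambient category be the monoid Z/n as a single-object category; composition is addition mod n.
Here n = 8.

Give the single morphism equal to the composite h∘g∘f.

Answer: +1

Work:
  0 +2≡2 +5≡7 +2≡1  (mod 8)
⟦path⟧: +1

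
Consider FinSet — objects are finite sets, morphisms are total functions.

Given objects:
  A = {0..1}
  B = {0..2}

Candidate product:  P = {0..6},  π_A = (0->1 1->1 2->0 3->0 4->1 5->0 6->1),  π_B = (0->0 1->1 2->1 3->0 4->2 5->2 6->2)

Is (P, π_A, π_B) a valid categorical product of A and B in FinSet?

|A|·|B| = 2·3 = 6;  |P| = 7
  → cardinalities differ; no bijection possible.

Answer: NOT A VALID PRODUCT — |P|=7 ≠ |A|·|B|=6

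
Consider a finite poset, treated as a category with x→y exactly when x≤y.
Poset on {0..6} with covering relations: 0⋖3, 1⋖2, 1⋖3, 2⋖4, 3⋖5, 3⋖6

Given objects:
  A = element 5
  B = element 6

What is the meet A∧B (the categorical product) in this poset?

Answer: A∧B = 3

Derivation:
{x : x<=A ∧ x<=B} = {0,1,3}  (A=5, B=6)
  0 <= 3
  1 <= 3
  3 <= 3
glb = 3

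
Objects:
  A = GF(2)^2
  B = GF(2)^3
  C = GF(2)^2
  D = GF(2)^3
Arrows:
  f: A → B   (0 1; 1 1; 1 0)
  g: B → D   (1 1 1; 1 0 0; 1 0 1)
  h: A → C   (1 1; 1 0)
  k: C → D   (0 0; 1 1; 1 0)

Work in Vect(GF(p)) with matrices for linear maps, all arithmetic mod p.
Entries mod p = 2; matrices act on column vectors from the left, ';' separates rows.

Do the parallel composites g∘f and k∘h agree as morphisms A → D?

Answer: COMMUTES

Trace:
Path 1 = f;g:
  e0=[1,0] f→[0,1,1] g→[0,0,1]
  e1=[0,1] f→[1,1,0] g→[0,1,1]
  ⟦path⟧₁ = (0 0; 0 1; 1 1)
Path 2 = h;k:
  e0=[1,0] h→[1,1] k→[0,0,1]
  e1=[0,1] h→[1,0] k→[0,1,1]
  ⟦path⟧₂ = (0 0; 0 1; 1 1)
Equal? same morphism ✓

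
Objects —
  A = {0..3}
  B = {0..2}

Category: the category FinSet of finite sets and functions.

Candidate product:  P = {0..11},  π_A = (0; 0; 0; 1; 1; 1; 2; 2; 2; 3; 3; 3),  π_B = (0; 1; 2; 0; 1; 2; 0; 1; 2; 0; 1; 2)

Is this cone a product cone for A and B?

Answer: VALID PRODUCT

Derivation:
|A|·|B| = 4·3 = 12;  |P| = 12
Check the pairing map k ↦ (π_A(k), π_B(k)):
  0 : (0,0)
  1 : (0,1)
  2 : (0,2)
  3 : (1,0)
  4 : (1,1)
  5 : (1,2)
  6 : (2,0)
  7 : (2,1)
  8 : (2,2)
  9 : (3,0)
  10 : (3,1)
  11 : (3,2)
distinct pairs in image: 12 / 12 needed
  → bijection onto A×B; projections well-typed.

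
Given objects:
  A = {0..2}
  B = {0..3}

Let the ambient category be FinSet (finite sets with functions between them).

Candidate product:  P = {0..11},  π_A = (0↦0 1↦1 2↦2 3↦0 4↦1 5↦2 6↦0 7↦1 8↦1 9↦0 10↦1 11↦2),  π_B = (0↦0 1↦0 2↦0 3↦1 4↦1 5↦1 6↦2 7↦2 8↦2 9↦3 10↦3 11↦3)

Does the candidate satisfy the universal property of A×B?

|A|·|B| = 3·4 = 12;  |P| = 12
Check the pairing map k ↦ (π_A(k), π_B(k)):
  0 ↦ (0,0)
  1 ↦ (1,0)
  2 ↦ (2,0)
  3 ↦ (0,1)
  4 ↦ (1,1)
  5 ↦ (2,1)
  6 ↦ (0,2)
  7 ↦ (1,2)
  8 ↦ (1,2)  ✗ repeats pair of k=7
  9 ↦ (0,3)
  10 ↦ (1,3)
  11 ↦ (2,3)
distinct pairs in image: 11 / 12 needed
  → (1,2) hit at k=7 and k=8

Answer: NOT A VALID PRODUCT — duplicate pair at indices 7,8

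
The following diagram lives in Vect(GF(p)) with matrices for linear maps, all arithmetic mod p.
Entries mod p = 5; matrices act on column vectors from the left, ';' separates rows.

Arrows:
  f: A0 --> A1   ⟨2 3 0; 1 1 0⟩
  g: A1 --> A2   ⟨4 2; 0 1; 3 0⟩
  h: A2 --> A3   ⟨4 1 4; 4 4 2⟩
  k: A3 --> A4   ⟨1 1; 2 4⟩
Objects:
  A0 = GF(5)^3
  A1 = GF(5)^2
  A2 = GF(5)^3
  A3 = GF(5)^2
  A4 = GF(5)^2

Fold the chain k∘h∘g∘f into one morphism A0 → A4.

Answer: ⟨1 1 0; 4 3 0⟩

Work:
  e0=⟨1,0,0⟩ f-->⟨2,1⟩ g-->⟨0,1,1⟩ h-->⟨0,1⟩ k-->⟨1,4⟩
  e1=⟨0,1,0⟩ f-->⟨3,1⟩ g-->⟨4,1,4⟩ h-->⟨3,3⟩ k-->⟨1,3⟩
  e2=⟨0,0,1⟩ f-->⟨0,0⟩ g-->⟨0,0,0⟩ h-->⟨0,0⟩ k-->⟨0,0⟩
composite: ⟨1 1 0; 4 3 0⟩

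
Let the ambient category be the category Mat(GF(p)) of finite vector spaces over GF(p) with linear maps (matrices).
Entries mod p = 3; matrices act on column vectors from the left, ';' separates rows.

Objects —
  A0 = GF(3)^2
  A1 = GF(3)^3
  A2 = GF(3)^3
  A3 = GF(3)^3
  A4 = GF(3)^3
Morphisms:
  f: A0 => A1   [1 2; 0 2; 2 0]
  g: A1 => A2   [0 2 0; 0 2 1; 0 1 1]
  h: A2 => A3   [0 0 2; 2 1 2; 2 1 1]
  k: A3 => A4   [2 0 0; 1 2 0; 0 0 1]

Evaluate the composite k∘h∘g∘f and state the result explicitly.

Answer: [2 2; 1 0; 1 2]

Work:
  e0=(1,0) f=>(1,0,2) g=>(0,2,2) h=>(1,0,1) k=>(2,1,1)
  e1=(0,1) f=>(2,2,0) g=>(1,1,2) h=>(1,1,2) k=>(2,0,2)
composite: [2 2; 1 0; 1 2]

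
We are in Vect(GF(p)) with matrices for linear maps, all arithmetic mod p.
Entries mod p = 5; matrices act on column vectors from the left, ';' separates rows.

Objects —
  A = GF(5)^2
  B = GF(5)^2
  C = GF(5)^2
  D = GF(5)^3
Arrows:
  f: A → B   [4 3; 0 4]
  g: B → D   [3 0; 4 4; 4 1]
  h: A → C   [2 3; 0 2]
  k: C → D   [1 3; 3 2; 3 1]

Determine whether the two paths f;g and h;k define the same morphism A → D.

Answer: COMMUTES

Derivation:
1) trace f;g:
  e0=⟨1,0⟩ f→⟨4,0⟩ g→⟨2,1,1⟩
  e1=⟨0,1⟩ f→⟨3,4⟩ g→⟨4,3,1⟩
  ⟦path⟧₁ = [2 4; 1 3; 1 1]
2) trace h;k:
  e0=⟨1,0⟩ h→⟨2,0⟩ k→⟨2,1,1⟩
  e1=⟨0,1⟩ h→⟨3,2⟩ k→⟨4,3,1⟩
  ⟦path⟧₂ = [2 4; 1 3; 1 1]
Equal? YES — commutes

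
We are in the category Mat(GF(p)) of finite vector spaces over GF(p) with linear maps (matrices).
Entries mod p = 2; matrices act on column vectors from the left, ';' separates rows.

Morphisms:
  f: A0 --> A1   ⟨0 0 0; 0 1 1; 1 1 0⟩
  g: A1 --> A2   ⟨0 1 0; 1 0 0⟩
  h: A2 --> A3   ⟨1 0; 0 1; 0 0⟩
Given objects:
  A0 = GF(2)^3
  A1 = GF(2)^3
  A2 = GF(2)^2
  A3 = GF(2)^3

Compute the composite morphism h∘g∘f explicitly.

  e0=⟨1,0,0⟩ f-->⟨0,0,1⟩ g-->⟨0,0⟩ h-->⟨0,0,0⟩
  e1=⟨0,1,0⟩ f-->⟨0,1,1⟩ g-->⟨1,0⟩ h-->⟨1,0,0⟩
  e2=⟨0,0,1⟩ f-->⟨0,1,0⟩ g-->⟨1,0⟩ h-->⟨1,0,0⟩
composite: ⟨0 1 1; 0 0 0; 0 0 0⟩

Answer: ⟨0 1 1; 0 0 0; 0 0 0⟩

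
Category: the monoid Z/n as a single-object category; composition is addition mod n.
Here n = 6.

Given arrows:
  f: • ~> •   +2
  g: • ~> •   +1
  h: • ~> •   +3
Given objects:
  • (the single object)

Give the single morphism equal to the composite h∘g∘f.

Answer: +0

Trace:
  0 +2≡2 +1≡3 +3≡0  (mod 6)
⟦path⟧: +0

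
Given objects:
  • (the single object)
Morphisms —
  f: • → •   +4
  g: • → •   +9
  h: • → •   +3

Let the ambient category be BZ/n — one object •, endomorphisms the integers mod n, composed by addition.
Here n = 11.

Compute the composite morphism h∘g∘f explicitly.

  0 +4≡4 +9≡2 +3≡5  (mod 11)
composite: +5

Answer: +5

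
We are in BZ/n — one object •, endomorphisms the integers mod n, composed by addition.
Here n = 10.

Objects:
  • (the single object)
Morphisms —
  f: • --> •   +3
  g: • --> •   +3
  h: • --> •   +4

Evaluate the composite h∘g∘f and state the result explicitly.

  0 +3≡3 +3≡6 +4≡0  (mod 10)
⟦path⟧: +0

Answer: +0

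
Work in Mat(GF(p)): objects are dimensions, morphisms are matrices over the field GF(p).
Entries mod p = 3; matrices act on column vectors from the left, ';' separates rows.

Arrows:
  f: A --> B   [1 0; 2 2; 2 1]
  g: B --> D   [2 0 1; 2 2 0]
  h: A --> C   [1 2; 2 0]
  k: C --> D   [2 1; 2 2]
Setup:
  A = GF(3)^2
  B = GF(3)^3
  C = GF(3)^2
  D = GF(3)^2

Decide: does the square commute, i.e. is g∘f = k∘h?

Answer: COMMUTES

Derivation:
Along f;g (path 1):
  e0=(1,0) f-->(1,2,2) g-->(1,0)
  e1=(0,1) f-->(0,2,1) g-->(1,1)
  composite₁ = [1 1; 0 1]
Along h;k (path 2):
  e0=(1,0) h-->(1,2) k-->(1,0)
  e1=(0,1) h-->(2,0) k-->(1,1)
  composite₂ = [1 1; 0 1]
Equal? same morphism ✓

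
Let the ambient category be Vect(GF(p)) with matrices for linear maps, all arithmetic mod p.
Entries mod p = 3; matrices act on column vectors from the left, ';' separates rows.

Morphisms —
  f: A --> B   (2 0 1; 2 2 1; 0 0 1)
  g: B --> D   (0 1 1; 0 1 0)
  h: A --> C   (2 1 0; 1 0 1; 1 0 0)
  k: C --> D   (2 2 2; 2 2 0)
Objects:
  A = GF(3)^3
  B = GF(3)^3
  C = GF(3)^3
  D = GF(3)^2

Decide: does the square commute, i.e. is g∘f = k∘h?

1) trace f;g:
  e0=⟨1,0,0⟩ f-->⟨2,2,0⟩ g-->⟨2,2⟩
  e1=⟨0,1,0⟩ f-->⟨0,2,0⟩ g-->⟨2,2⟩
  e2=⟨0,0,1⟩ f-->⟨1,1,1⟩ g-->⟨2,1⟩
  composite₁ = (2 2 2; 2 2 1)
2) trace h;k:
  e0=⟨1,0,0⟩ h-->⟨2,1,1⟩ k-->⟨2,0⟩
  e1=⟨0,1,0⟩ h-->⟨1,0,0⟩ k-->⟨2,2⟩
  e2=⟨0,0,1⟩ h-->⟨0,1,0⟩ k-->⟨2,2⟩
  composite₂ = (2 2 2; 0 2 2)
Equal? NO — does not commute

Answer: DOES NOT COMMUTE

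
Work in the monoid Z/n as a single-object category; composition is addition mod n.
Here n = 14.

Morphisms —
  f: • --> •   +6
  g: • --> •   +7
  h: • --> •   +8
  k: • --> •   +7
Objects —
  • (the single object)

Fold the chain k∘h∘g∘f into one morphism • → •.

Answer: +0

Derivation:
  0 +6≡6 +7≡13 +8≡7 +7≡0  (mod 14)
⟦path⟧: +0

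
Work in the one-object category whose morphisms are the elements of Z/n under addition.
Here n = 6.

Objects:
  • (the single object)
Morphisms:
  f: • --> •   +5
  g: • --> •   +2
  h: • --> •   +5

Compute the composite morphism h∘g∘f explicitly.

Answer: +0

Derivation:
  0 +5≡5 +2≡1 +5≡0  (mod 6)
⟦path⟧: +0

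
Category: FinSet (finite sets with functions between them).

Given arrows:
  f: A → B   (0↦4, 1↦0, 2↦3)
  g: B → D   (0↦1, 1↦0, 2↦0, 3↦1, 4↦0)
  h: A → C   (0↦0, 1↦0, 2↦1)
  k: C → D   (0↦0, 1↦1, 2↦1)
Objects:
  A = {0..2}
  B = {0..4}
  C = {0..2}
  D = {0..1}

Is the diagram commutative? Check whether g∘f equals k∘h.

Along f;g (path 1):
  0 f→4 g→0
  1 f→0 g→1
  2 f→3 g→1
  composite₁ = (0↦0, 1↦1, 2↦1)
Along h;k (path 2):
  0 h→0 k→0
  1 h→0 k→0
  2 h→1 k→1
  composite₂ = (0↦0, 1↦0, 2↦1)
Equal? differ; not commutative

Answer: DOES NOT COMMUTE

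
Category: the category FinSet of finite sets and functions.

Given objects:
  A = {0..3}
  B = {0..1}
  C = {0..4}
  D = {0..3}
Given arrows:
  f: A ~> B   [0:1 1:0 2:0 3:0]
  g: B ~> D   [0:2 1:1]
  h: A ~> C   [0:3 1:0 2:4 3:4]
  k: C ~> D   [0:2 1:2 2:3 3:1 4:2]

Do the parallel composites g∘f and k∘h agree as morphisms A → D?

Answer: COMMUTES

Trace:
1) trace f;g:
  0 f~>1 g~>1
  1 f~>0 g~>2
  2 f~>0 g~>2
  3 f~>0 g~>2
  composite₁ = [0:1 1:2 2:2 3:2]
2) trace h;k:
  0 h~>3 k~>1
  1 h~>0 k~>2
  2 h~>4 k~>2
  3 h~>4 k~>2
  composite₂ = [0:1 1:2 2:2 3:2]
Equal? equal; square commutes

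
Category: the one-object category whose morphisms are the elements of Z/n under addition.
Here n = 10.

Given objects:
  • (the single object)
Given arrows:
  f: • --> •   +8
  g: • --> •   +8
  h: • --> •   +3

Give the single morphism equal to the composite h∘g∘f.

Answer: +9

Trace:
  0 +8≡8 +8≡6 +3≡9  (mod 10)
composite: +9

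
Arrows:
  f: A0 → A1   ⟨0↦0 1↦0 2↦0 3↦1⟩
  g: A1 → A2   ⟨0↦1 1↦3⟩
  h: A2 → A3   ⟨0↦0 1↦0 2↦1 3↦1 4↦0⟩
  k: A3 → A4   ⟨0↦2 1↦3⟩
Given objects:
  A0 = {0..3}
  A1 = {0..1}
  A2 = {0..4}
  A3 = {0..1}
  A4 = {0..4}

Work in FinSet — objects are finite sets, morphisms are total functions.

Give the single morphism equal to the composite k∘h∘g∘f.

  0 f→0 g→1 h→0 k→2
  1 f→0 g→1 h→0 k→2
  2 f→0 g→1 h→0 k→2
  3 f→1 g→3 h→1 k→3
⟦path⟧: ⟨0↦2 1↦2 2↦2 3↦3⟩

Answer: ⟨0↦2 1↦2 2↦2 3↦3⟩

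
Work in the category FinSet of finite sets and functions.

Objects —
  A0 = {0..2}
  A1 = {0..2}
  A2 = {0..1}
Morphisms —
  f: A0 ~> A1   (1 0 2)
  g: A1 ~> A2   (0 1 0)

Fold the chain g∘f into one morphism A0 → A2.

  0 f~>1 g~>1
  1 f~>0 g~>0
  2 f~>2 g~>0
result: (1 0 0)

Answer: (1 0 0)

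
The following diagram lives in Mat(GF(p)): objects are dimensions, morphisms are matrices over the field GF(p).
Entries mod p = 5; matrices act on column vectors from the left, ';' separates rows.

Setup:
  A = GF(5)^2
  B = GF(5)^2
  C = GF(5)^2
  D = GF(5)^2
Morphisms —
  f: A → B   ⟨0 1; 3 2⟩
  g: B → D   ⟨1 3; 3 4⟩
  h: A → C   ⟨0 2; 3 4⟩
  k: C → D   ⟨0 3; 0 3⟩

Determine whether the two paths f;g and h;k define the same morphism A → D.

Along f;g (path 1):
  e0=(1,0) f→(0,3) g→(4,2)
  e1=(0,1) f→(1,2) g→(2,1)
  result₁ = ⟨4 2; 2 1⟩
Along h;k (path 2):
  e0=(1,0) h→(0,3) k→(4,4)
  e1=(0,1) h→(2,4) k→(2,2)
  result₂ = ⟨4 2; 4 2⟩
Equal? NO — does not commute

Answer: DOES NOT COMMUTE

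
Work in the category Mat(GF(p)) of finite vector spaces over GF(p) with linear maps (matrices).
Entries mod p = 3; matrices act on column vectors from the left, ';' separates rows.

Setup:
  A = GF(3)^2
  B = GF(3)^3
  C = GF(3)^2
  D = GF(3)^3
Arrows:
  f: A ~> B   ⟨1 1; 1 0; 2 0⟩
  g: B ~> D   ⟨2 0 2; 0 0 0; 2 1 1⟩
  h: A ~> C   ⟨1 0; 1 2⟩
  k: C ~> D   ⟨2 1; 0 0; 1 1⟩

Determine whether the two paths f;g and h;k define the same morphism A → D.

1) trace f;g:
  e0=(1,0) f~>(1,1,2) g~>(0,0,2)
  e1=(0,1) f~>(1,0,0) g~>(2,0,2)
  ⟦path⟧₁ = ⟨0 2; 0 0; 2 2⟩
2) trace h;k:
  e0=(1,0) h~>(1,1) k~>(0,0,2)
  e1=(0,1) h~>(0,2) k~>(2,0,2)
  ⟦path⟧₂ = ⟨0 2; 0 0; 2 2⟩
Equal? equal; square commutes

Answer: COMMUTES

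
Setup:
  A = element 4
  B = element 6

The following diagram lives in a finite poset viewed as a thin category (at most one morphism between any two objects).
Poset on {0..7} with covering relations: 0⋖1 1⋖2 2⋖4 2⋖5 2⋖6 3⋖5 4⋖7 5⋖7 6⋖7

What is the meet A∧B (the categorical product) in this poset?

{x : x⊑A ∧ x⊑B} = {0,1,2}  (A=4, B=6)
  0 ⊑ 2
  1 ⊑ 2
  2 ⊑ 2
glb = 2

Answer: A∧B = 2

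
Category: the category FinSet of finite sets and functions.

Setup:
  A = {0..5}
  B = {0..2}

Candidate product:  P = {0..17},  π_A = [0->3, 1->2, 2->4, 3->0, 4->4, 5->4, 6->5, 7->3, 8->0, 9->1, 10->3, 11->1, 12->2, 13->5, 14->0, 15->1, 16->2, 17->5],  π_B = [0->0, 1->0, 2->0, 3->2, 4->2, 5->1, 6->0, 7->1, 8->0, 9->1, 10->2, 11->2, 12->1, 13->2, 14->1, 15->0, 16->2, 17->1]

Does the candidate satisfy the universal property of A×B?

|A|·|B| = 6·3 = 18;  |P| = 18
Check the pairing map k ↦ (π_A(k), π_B(k)):
  0 -> (3,0)
  1 -> (2,0)
  2 -> (4,0)
  3 -> (0,2)
  4 -> (4,2)
  5 -> (4,1)
  6 -> (5,0)
  7 -> (3,1)
  8 -> (0,0)
  9 -> (1,1)
  10 -> (3,2)
  11 -> (1,2)
  12 -> (2,1)
  13 -> (5,2)
  14 -> (0,1)
  15 -> (1,0)
  16 -> (2,2)
  17 -> (5,1)
distinct pairs in image: 18 / 18 needed
  → bijection onto A×B; projections well-typed.

Answer: VALID PRODUCT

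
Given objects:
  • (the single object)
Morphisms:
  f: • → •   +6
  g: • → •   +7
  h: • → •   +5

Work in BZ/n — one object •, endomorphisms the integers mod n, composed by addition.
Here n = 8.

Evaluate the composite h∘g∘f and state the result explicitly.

  0 +6≡6 +7≡5 +5≡2  (mod 8)
⟦path⟧: +2

Answer: +2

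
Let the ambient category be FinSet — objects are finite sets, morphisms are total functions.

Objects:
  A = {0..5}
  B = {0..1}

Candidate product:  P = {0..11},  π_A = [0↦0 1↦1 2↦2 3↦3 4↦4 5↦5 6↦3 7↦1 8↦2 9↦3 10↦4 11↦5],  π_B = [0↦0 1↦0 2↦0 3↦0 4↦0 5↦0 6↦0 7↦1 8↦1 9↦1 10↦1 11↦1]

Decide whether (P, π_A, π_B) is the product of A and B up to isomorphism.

|A|·|B| = 6·2 = 12;  |P| = 12
Check the pairing map k ↦ (π_A(k), π_B(k)):
  0 ↦ (0,0)
  1 ↦ (1,0)
  2 ↦ (2,0)
  3 ↦ (3,0)
  4 ↦ (4,0)
  5 ↦ (5,0)
  6 ↦ (3,0)  ✗ repeats pair of k=3
  7 ↦ (1,1)
  8 ↦ (2,1)
  9 ↦ (3,1)
  10 ↦ (4,1)
  11 ↦ (5,1)
distinct pairs in image: 11 / 12 needed
  → (3,0) hit at k=3 and k=6

Answer: NOT A VALID PRODUCT — duplicate pair at indices 3,6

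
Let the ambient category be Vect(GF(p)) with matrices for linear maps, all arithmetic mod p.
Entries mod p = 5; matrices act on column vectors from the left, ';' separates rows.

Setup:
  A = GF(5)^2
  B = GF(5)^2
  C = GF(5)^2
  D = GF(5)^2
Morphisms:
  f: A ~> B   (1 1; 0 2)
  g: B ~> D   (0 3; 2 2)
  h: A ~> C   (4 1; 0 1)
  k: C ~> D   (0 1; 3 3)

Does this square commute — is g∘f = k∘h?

Answer: COMMUTES

Trace:
Along f;g (path 1):
  e0=⟨1,0⟩ f~>⟨1,0⟩ g~>⟨0,2⟩
  e1=⟨0,1⟩ f~>⟨1,2⟩ g~>⟨1,1⟩
  ⟦path⟧₁ = (0 1; 2 1)
Along h;k (path 2):
  e0=⟨1,0⟩ h~>⟨4,0⟩ k~>⟨0,2⟩
  e1=⟨0,1⟩ h~>⟨1,1⟩ k~>⟨1,1⟩
  ⟦path⟧₂ = (0 1; 2 1)
Equal? YES — commutes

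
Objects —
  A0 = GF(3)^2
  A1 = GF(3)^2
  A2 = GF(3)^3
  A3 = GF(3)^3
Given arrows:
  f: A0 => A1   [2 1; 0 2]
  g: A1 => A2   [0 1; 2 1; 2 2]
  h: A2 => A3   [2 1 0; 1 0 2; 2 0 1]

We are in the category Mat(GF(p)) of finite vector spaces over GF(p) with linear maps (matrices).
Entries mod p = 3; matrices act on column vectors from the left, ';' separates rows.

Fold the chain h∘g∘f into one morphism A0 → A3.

  e0=(1,0) f=>(2,0) g=>(0,1,1) h=>(1,2,1)
  e1=(0,1) f=>(1,2) g=>(2,1,0) h=>(2,2,1)
result: [1 2; 2 2; 1 1]

Answer: [1 2; 2 2; 1 1]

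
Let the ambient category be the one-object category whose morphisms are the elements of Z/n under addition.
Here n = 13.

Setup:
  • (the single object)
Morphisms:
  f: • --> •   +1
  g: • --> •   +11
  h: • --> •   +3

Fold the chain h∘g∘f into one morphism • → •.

Answer: +2

Work:
  0 +1≡1 +11≡12 +3≡2  (mod 13)
⟦path⟧: +2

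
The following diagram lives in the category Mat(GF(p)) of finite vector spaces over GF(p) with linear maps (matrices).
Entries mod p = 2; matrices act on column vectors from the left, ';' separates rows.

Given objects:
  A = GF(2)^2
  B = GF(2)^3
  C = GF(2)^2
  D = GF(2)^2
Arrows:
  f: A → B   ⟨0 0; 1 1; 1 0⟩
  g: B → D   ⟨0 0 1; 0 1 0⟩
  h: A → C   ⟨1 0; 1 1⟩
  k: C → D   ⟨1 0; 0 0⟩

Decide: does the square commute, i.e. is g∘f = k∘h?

1) trace f;g:
  e0=(1,0) f→(0,1,1) g→(1,1)
  e1=(0,1) f→(0,1,0) g→(0,1)
  ⟦path⟧₁ = ⟨1 0; 1 1⟩
2) trace h;k:
  e0=(1,0) h→(1,1) k→(1,0)
  e1=(0,1) h→(0,1) k→(0,0)
  ⟦path⟧₂ = ⟨1 0; 0 0⟩
Equal? differ; not commutative

Answer: DOES NOT COMMUTE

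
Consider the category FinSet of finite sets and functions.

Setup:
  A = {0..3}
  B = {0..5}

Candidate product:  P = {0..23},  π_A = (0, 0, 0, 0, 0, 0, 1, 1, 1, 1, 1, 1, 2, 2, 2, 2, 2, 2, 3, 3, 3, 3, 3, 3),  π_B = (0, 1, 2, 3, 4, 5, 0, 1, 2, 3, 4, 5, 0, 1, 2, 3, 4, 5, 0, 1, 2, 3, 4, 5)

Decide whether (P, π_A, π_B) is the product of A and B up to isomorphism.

Answer: VALID PRODUCT

Work:
|A|·|B| = 4·6 = 24;  |P| = 24
Check the pairing map k ↦ (π_A(k), π_B(k)):
  0 -> (0,0)
  1 -> (0,1)
  2 -> (0,2)
  3 -> (0,3)
  4 -> (0,4)
  5 -> (0,5)
  6 -> (1,0)
  7 -> (1,1)
  8 -> (1,2)
  9 -> (1,3)
  10 -> (1,4)
  11 -> (1,5)
  12 -> (2,0)
  13 -> (2,1)
  14 -> (2,2)
  15 -> (2,3)
  16 -> (2,4)
  17 -> (2,5)
  18 -> (3,0)
  19 -> (3,1)
  20 -> (3,2)
  21 -> (3,3)
  22 -> (3,4)
  23 -> (3,5)
distinct pairs in image: 24 / 24 needed
  → bijection onto A×B; projections well-typed.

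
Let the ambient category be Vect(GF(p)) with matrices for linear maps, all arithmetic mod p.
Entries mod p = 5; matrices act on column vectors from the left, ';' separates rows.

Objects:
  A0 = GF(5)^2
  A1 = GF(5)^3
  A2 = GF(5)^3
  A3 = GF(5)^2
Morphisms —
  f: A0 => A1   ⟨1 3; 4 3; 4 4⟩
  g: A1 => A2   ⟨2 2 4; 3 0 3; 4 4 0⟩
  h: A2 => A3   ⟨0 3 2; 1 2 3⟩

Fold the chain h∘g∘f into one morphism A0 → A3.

  e0=(1,0) f=>(1,4,4) g=>(1,0,0) h=>(0,1)
  e1=(0,1) f=>(3,3,4) g=>(3,1,4) h=>(1,2)
result: ⟨0 1; 1 2⟩

Answer: ⟨0 1; 1 2⟩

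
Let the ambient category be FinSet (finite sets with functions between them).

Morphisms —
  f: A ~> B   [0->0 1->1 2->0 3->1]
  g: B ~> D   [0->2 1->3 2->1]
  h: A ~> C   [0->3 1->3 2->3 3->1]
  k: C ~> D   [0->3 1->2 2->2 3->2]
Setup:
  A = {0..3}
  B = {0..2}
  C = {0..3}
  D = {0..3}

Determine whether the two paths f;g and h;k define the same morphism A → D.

Answer: DOES NOT COMMUTE

Derivation:
Path 1 = f;g:
  0 f~>0 g~>2
  1 f~>1 g~>3
  2 f~>0 g~>2
  3 f~>1 g~>3
  result₁ = [0->2 1->3 2->2 3->3]
Path 2 = h;k:
  0 h~>3 k~>2
  1 h~>3 k~>2
  2 h~>3 k~>2
  3 h~>1 k~>2
  result₂ = [0->2 1->2 2->2 3->2]
Equal? differ; not commutative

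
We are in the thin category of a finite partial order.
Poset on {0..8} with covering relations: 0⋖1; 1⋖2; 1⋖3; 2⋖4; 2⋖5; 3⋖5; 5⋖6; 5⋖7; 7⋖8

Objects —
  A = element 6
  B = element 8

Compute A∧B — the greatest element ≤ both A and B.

Answer: A∧B = 5

Trace:
Lower bounds of A=6 and B=8: {0,1,2,3,5}
  0 ≤ 5
  1 ≤ 5
  2 ≤ 5
  3 ≤ 5
  5 ≤ 5
glb = 5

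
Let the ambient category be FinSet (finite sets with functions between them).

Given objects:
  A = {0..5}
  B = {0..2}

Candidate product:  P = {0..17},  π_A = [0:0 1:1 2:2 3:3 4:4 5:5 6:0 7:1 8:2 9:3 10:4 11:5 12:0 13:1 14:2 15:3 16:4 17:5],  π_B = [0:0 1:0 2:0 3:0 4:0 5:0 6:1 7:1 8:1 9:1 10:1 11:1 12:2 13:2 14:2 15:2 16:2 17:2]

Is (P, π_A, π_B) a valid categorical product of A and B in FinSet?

|A|·|B| = 6·3 = 18;  |P| = 18
Check the pairing map k ↦ (π_A(k), π_B(k)):
  0 : (0,0)
  1 : (1,0)
  2 : (2,0)
  3 : (3,0)
  4 : (4,0)
  5 : (5,0)
  6 : (0,1)
  7 : (1,1)
  8 : (2,1)
  9 : (3,1)
  10 : (4,1)
  11 : (5,1)
  12 : (0,2)
  13 : (1,2)
  14 : (2,2)
  15 : (3,2)
  16 : (4,2)
  17 : (5,2)
distinct pairs in image: 18 / 18 needed
  → bijection onto A×B; projections well-typed.

Answer: VALID PRODUCT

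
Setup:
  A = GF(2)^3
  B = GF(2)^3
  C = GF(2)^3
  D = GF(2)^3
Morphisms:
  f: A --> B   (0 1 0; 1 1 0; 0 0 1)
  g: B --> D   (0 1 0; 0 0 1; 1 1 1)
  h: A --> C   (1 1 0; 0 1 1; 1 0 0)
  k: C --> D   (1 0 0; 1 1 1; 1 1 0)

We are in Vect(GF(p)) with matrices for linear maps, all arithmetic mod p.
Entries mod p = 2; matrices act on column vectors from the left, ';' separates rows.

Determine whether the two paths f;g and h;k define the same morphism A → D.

Along f;g (path 1):
  e0=(1,0,0) f-->(0,1,0) g-->(1,0,1)
  e1=(0,1,0) f-->(1,1,0) g-->(1,0,0)
  e2=(0,0,1) f-->(0,0,1) g-->(0,1,1)
  ⟦path⟧₁ = (1 1 0; 0 0 1; 1 0 1)
Along h;k (path 2):
  e0=(1,0,0) h-->(1,0,1) k-->(1,0,1)
  e1=(0,1,0) h-->(1,1,0) k-->(1,0,0)
  e2=(0,0,1) h-->(0,1,0) k-->(0,1,1)
  ⟦path⟧₂ = (1 1 0; 0 0 1; 1 0 1)
Equal? same morphism ✓

Answer: COMMUTES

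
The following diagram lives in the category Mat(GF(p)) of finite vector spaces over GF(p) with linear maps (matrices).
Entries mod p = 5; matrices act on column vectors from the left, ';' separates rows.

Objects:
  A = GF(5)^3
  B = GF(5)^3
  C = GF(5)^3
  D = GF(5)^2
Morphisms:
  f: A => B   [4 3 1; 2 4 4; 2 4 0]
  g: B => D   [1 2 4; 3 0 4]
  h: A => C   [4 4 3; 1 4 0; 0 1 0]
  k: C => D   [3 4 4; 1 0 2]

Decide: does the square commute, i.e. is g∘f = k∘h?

1) trace f;g:
  e0=⟨1,0,0⟩ f=>⟨4,2,2⟩ g=>⟨1,0⟩
  e1=⟨0,1,0⟩ f=>⟨3,4,4⟩ g=>⟨2,0⟩
  e2=⟨0,0,1⟩ f=>⟨1,4,0⟩ g=>⟨4,3⟩
  composite₁ = [1 2 4; 0 0 3]
2) trace h;k:
  e0=⟨1,0,0⟩ h=>⟨4,1,0⟩ k=>⟨1,4⟩
  e1=⟨0,1,0⟩ h=>⟨4,4,1⟩ k=>⟨2,1⟩
  e2=⟨0,0,1⟩ h=>⟨3,0,0⟩ k=>⟨4,3⟩
  composite₂ = [1 2 4; 4 1 3]
Equal? NO — does not commute

Answer: DOES NOT COMMUTE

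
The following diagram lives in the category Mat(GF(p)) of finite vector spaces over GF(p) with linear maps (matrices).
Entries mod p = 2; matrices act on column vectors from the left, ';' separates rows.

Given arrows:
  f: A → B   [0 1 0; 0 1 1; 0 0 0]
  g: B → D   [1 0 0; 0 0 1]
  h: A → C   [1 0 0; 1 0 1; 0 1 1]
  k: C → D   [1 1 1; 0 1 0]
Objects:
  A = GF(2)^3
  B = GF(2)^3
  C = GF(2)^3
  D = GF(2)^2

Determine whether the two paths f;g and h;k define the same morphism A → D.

Answer: DOES NOT COMMUTE

Derivation:
Path 1 = f;g:
  e0=[1,0,0] f→[0,0,0] g→[0,0]
  e1=[0,1,0] f→[1,1,0] g→[1,0]
  e2=[0,0,1] f→[0,1,0] g→[0,0]
  result₁ = [0 1 0; 0 0 0]
Path 2 = h;k:
  e0=[1,0,0] h→[1,1,0] k→[0,1]
  e1=[0,1,0] h→[0,0,1] k→[1,0]
  e2=[0,0,1] h→[0,1,1] k→[0,1]
  result₂ = [0 1 0; 1 0 1]
Equal? differ; not commutative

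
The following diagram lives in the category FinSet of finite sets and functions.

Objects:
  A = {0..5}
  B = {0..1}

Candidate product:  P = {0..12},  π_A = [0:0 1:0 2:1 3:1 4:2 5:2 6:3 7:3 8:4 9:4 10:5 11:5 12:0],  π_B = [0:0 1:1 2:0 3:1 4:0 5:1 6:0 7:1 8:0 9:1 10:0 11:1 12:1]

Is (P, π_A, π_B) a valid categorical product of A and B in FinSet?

|A|·|B| = 6·2 = 12;  |P| = 13
  → cardinalities differ; no bijection possible.

Answer: NOT A VALID PRODUCT — |P|=13 ≠ |A|·|B|=12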